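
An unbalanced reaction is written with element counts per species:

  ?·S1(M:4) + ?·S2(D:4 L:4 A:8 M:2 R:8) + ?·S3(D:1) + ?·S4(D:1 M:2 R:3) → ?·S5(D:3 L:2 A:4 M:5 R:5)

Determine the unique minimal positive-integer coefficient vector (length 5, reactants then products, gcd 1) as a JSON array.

D: 5·0+3·4+4·1+2·1 = 18 | 6·3 = 18
L: 5·0+3·4+4·0+2·0 = 12 | 6·2 = 12
A: 5·0+3·8+4·0+2·0 = 24 | 6·4 = 24
M: 5·4+3·2+4·0+2·2 = 30 | 6·5 = 30
R: 5·0+3·8+4·0+2·3 = 30 | 6·5 = 30
gcd(5,3,4,2,6) = 1

Coefficients: [5, 3, 4, 2, 6]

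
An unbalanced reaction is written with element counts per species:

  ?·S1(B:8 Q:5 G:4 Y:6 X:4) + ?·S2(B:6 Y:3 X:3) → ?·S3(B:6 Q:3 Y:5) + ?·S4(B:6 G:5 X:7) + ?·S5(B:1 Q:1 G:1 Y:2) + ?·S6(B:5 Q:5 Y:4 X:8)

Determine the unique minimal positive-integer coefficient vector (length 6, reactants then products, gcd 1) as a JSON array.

Coefficients: [5, 3, 5, 3, 5, 1]

B: 5·8+3·6 = 58 | 5·6+3·6+5·1+1·5 = 58
Q: 5·5+3·0 = 25 | 5·3+3·0+5·1+1·5 = 25
G: 5·4+3·0 = 20 | 5·0+3·5+5·1+1·0 = 20
Y: 5·6+3·3 = 39 | 5·5+3·0+5·2+1·4 = 39
X: 5·4+3·3 = 29 | 5·0+3·7+5·0+1·8 = 29
gcd(5,3,5,3,5,1) = 1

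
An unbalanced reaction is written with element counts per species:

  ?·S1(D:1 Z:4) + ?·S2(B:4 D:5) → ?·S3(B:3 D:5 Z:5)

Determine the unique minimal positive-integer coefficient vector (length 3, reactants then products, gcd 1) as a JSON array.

B: 5·0+3·4 = 12 | 4·3 = 12
D: 5·1+3·5 = 20 | 4·5 = 20
Z: 5·4+3·0 = 20 | 4·5 = 20
gcd(5,3,4) = 1

Coefficients: [5, 3, 4]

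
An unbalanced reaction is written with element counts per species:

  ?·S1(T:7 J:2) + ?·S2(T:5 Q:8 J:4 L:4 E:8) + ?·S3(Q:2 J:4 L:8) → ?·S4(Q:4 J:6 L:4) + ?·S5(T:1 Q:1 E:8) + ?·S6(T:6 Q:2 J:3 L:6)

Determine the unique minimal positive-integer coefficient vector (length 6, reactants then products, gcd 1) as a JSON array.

T: 4·7+2·5+5·0 = 38 | 3·0+2·1+6·6 = 38
Q: 4·0+2·8+5·2 = 26 | 3·4+2·1+6·2 = 26
J: 4·2+2·4+5·4 = 36 | 3·6+2·0+6·3 = 36
L: 4·0+2·4+5·8 = 48 | 3·4+2·0+6·6 = 48
E: 4·0+2·8+5·0 = 16 | 3·0+2·8+6·0 = 16
gcd(4,2,5,3,2,6) = 1

Coefficients: [4, 2, 5, 3, 2, 6]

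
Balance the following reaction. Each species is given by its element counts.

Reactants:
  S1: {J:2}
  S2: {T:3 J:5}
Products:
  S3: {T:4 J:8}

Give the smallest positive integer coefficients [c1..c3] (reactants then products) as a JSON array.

T: 2·0+4·3 = 12 | 3·4 = 12
J: 2·2+4·5 = 24 | 3·8 = 24
gcd(2,4,3) = 1

Coefficients: [2, 4, 3]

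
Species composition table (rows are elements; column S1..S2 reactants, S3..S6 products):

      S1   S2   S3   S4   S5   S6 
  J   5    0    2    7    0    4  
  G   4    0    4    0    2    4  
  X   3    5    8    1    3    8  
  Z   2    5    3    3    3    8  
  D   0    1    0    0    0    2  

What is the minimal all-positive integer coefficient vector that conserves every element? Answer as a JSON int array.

J: 6·5+6·0 = 30 | 2·2+2·7+2·0+3·4 = 30
G: 6·4+6·0 = 24 | 2·4+2·0+2·2+3·4 = 24
X: 6·3+6·5 = 48 | 2·8+2·1+2·3+3·8 = 48
Z: 6·2+6·5 = 42 | 2·3+2·3+2·3+3·8 = 42
D: 6·0+6·1 = 6 | 2·0+2·0+2·0+3·2 = 6
gcd(6,6,2,2,2,3) = 1

Coefficients: [6, 6, 2, 2, 2, 3]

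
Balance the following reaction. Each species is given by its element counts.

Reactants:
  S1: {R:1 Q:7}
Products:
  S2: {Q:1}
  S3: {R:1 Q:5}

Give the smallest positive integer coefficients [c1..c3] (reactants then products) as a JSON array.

R: 1·1 = 1 | 2·0+1·1 = 1
Q: 1·7 = 7 | 2·1+1·5 = 7
gcd(1,2,1) = 1

Coefficients: [1, 2, 1]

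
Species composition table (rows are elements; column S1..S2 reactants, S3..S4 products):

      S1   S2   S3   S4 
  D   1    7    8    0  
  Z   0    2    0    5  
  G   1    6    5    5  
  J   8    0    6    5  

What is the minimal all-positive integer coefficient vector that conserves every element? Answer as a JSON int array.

D: 5·1+5·7 = 40 | 5·8+2·0 = 40
Z: 5·0+5·2 = 10 | 5·0+2·5 = 10
G: 5·1+5·6 = 35 | 5·5+2·5 = 35
J: 5·8+5·0 = 40 | 5·6+2·5 = 40
gcd(5,5,5,2) = 1

Coefficients: [5, 5, 5, 2]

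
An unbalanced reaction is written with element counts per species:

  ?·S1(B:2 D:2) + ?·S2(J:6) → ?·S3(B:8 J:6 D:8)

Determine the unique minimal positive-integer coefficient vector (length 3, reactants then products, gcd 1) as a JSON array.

B: 4·2+1·0 = 8 | 1·8 = 8
J: 4·0+1·6 = 6 | 1·6 = 6
D: 4·2+1·0 = 8 | 1·8 = 8
gcd(4,1,1) = 1

Coefficients: [4, 1, 1]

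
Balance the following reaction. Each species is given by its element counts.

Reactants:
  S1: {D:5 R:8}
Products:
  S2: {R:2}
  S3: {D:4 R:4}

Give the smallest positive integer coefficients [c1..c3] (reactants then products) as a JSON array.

Coefficients: [4, 6, 5]

D: 4·5 = 20 | 6·0+5·4 = 20
R: 4·8 = 32 | 6·2+5·4 = 32
gcd(4,6,5) = 1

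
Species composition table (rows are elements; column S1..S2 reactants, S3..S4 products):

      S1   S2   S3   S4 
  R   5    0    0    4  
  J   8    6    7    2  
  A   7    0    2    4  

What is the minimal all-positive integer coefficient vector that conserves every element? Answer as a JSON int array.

Coefficients: [4, 1, 4, 5]

R: 4·5+1·0 = 20 | 4·0+5·4 = 20
J: 4·8+1·6 = 38 | 4·7+5·2 = 38
A: 4·7+1·0 = 28 | 4·2+5·4 = 28
gcd(4,1,4,5) = 1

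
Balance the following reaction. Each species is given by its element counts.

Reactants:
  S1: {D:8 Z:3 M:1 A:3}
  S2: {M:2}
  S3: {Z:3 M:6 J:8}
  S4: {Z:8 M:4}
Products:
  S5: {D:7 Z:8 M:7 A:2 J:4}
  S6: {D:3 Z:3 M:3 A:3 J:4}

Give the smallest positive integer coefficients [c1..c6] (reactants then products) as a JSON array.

Coefficients: [6, 3, 4, 3, 6, 2]

D: 6·8+3·0+4·0+3·0 = 48 | 6·7+2·3 = 48
Z: 6·3+3·0+4·3+3·8 = 54 | 6·8+2·3 = 54
M: 6·1+3·2+4·6+3·4 = 48 | 6·7+2·3 = 48
A: 6·3+3·0+4·0+3·0 = 18 | 6·2+2·3 = 18
J: 6·0+3·0+4·8+3·0 = 32 | 6·4+2·4 = 32
gcd(6,3,4,3,6,2) = 1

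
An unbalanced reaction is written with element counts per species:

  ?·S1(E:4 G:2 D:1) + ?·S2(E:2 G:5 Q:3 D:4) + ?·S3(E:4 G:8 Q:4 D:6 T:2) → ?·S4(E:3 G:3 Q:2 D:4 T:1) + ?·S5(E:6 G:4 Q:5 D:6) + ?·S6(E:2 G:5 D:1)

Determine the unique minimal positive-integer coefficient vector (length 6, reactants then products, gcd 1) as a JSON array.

E: 5·4+5·2+1·4 = 34 | 2·3+3·6+5·2 = 34
G: 5·2+5·5+1·8 = 43 | 2·3+3·4+5·5 = 43
Q: 5·0+5·3+1·4 = 19 | 2·2+3·5+5·0 = 19
D: 5·1+5·4+1·6 = 31 | 2·4+3·6+5·1 = 31
T: 5·0+5·0+1·2 = 2 | 2·1+3·0+5·0 = 2
gcd(5,5,1,2,3,5) = 1

Coefficients: [5, 5, 1, 2, 3, 5]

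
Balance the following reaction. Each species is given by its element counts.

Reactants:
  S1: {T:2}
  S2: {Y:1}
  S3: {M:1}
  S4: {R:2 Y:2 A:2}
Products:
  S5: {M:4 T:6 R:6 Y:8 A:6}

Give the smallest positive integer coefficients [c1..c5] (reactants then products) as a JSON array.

M: 3·0+2·0+4·1+3·0 = 4 | 1·4 = 4
T: 3·2+2·0+4·0+3·0 = 6 | 1·6 = 6
R: 3·0+2·0+4·0+3·2 = 6 | 1·6 = 6
Y: 3·0+2·1+4·0+3·2 = 8 | 1·8 = 8
A: 3·0+2·0+4·0+3·2 = 6 | 1·6 = 6
gcd(3,2,4,3,1) = 1

Coefficients: [3, 2, 4, 3, 1]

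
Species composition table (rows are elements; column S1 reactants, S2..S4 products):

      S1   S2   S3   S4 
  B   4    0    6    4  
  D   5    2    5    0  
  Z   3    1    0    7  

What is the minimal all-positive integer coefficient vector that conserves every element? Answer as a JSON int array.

Coefficients: [4, 5, 2, 1]

B: 4·4 = 16 | 5·0+2·6+1·4 = 16
D: 4·5 = 20 | 5·2+2·5+1·0 = 20
Z: 4·3 = 12 | 5·1+2·0+1·7 = 12
gcd(4,5,2,1) = 1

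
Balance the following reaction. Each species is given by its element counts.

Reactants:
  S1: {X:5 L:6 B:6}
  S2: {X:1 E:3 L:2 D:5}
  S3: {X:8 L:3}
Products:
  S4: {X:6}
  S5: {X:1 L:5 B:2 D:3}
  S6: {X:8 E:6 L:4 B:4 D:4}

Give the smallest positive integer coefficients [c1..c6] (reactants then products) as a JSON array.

X: 4·5+6·1+2·8 = 42 | 2·6+6·1+3·8 = 42
E: 4·0+6·3+2·0 = 18 | 2·0+6·0+3·6 = 18
L: 4·6+6·2+2·3 = 42 | 2·0+6·5+3·4 = 42
B: 4·6+6·0+2·0 = 24 | 2·0+6·2+3·4 = 24
D: 4·0+6·5+2·0 = 30 | 2·0+6·3+3·4 = 30
gcd(4,6,2,2,6,3) = 1

Coefficients: [4, 6, 2, 2, 6, 3]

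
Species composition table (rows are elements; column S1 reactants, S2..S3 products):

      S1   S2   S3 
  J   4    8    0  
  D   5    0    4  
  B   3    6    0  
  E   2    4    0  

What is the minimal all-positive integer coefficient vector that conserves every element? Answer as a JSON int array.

J: 4·4 = 16 | 2·8+5·0 = 16
D: 4·5 = 20 | 2·0+5·4 = 20
B: 4·3 = 12 | 2·6+5·0 = 12
E: 4·2 = 8 | 2·4+5·0 = 8
gcd(4,2,5) = 1

Coefficients: [4, 2, 5]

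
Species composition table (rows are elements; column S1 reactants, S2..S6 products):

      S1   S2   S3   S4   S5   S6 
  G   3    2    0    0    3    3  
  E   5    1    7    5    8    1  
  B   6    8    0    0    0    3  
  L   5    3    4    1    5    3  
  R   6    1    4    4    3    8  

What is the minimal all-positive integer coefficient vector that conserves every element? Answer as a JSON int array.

G: 5·3 = 15 | 3·2+1·0+1·0+1·3+2·3 = 15
E: 5·5 = 25 | 3·1+1·7+1·5+1·8+2·1 = 25
B: 5·6 = 30 | 3·8+1·0+1·0+1·0+2·3 = 30
L: 5·5 = 25 | 3·3+1·4+1·1+1·5+2·3 = 25
R: 5·6 = 30 | 3·1+1·4+1·4+1·3+2·8 = 30
gcd(5,3,1,1,1,2) = 1

Coefficients: [5, 3, 1, 1, 1, 2]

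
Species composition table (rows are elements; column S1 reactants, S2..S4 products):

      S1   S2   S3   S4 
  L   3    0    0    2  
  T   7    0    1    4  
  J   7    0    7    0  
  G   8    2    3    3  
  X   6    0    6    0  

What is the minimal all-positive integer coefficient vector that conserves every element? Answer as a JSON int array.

Coefficients: [4, 1, 4, 6]

L: 4·3 = 12 | 1·0+4·0+6·2 = 12
T: 4·7 = 28 | 1·0+4·1+6·4 = 28
J: 4·7 = 28 | 1·0+4·7+6·0 = 28
G: 4·8 = 32 | 1·2+4·3+6·3 = 32
X: 4·6 = 24 | 1·0+4·6+6·0 = 24
gcd(4,1,4,6) = 1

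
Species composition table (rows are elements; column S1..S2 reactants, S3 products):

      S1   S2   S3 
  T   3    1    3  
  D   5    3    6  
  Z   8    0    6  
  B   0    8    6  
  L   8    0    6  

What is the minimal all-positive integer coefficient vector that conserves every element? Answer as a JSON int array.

Coefficients: [3, 3, 4]

T: 3·3+3·1 = 12 | 4·3 = 12
D: 3·5+3·3 = 24 | 4·6 = 24
Z: 3·8+3·0 = 24 | 4·6 = 24
B: 3·0+3·8 = 24 | 4·6 = 24
L: 3·8+3·0 = 24 | 4·6 = 24
gcd(3,3,4) = 1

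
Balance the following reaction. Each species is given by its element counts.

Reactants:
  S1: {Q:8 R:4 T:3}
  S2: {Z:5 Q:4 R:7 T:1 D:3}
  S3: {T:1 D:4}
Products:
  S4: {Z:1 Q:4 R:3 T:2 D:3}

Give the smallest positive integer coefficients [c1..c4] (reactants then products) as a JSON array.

Z: 2·0+1·5+3·0 = 5 | 5·1 = 5
Q: 2·8+1·4+3·0 = 20 | 5·4 = 20
R: 2·4+1·7+3·0 = 15 | 5·3 = 15
T: 2·3+1·1+3·1 = 10 | 5·2 = 10
D: 2·0+1·3+3·4 = 15 | 5·3 = 15
gcd(2,1,3,5) = 1

Coefficients: [2, 1, 3, 5]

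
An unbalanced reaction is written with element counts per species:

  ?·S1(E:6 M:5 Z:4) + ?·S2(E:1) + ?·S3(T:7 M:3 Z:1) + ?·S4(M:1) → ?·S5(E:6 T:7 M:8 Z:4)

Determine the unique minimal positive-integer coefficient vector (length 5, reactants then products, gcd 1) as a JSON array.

Coefficients: [3, 6, 4, 5, 4]

E: 3·6+6·1+4·0+5·0 = 24 | 4·6 = 24
T: 3·0+6·0+4·7+5·0 = 28 | 4·7 = 28
M: 3·5+6·0+4·3+5·1 = 32 | 4·8 = 32
Z: 3·4+6·0+4·1+5·0 = 16 | 4·4 = 16
gcd(3,6,4,5,4) = 1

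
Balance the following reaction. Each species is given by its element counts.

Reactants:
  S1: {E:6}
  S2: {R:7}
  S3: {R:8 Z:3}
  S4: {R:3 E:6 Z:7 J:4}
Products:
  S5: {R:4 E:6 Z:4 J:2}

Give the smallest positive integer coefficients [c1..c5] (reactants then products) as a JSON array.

R: 3·0+1·7+1·8+3·3 = 24 | 6·4 = 24
E: 3·6+1·0+1·0+3·6 = 36 | 6·6 = 36
Z: 3·0+1·0+1·3+3·7 = 24 | 6·4 = 24
J: 3·0+1·0+1·0+3·4 = 12 | 6·2 = 12
gcd(3,1,1,3,6) = 1

Coefficients: [3, 1, 1, 3, 6]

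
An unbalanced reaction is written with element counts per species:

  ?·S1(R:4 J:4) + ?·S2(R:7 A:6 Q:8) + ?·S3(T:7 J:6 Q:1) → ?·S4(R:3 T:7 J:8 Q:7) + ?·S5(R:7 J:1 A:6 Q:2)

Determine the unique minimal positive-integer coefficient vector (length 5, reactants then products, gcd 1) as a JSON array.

Coefficients: [3, 4, 4, 4, 4]

R: 3·4+4·7+4·0 = 40 | 4·3+4·7 = 40
T: 3·0+4·0+4·7 = 28 | 4·7+4·0 = 28
J: 3·4+4·0+4·6 = 36 | 4·8+4·1 = 36
A: 3·0+4·6+4·0 = 24 | 4·0+4·6 = 24
Q: 3·0+4·8+4·1 = 36 | 4·7+4·2 = 36
gcd(3,4,4,4,4) = 1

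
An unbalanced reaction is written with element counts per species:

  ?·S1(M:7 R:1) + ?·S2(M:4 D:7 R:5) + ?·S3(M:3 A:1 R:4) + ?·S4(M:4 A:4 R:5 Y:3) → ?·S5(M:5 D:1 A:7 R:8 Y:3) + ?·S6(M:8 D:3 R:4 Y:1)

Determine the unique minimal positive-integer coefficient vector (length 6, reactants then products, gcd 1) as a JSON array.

M: 4·7+3·4+1·3+5·4 = 63 | 3·5+6·8 = 63
D: 4·0+3·7+1·0+5·0 = 21 | 3·1+6·3 = 21
A: 4·0+3·0+1·1+5·4 = 21 | 3·7+6·0 = 21
R: 4·1+3·5+1·4+5·5 = 48 | 3·8+6·4 = 48
Y: 4·0+3·0+1·0+5·3 = 15 | 3·3+6·1 = 15
gcd(4,3,1,5,3,6) = 1

Coefficients: [4, 3, 1, 5, 3, 6]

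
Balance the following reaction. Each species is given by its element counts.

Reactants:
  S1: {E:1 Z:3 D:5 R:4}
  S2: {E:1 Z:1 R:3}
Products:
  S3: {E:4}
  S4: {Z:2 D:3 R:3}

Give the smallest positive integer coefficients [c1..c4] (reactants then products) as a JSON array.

Coefficients: [3, 1, 1, 5]

E: 3·1+1·1 = 4 | 1·4+5·0 = 4
Z: 3·3+1·1 = 10 | 1·0+5·2 = 10
D: 3·5+1·0 = 15 | 1·0+5·3 = 15
R: 3·4+1·3 = 15 | 1·0+5·3 = 15
gcd(3,1,1,5) = 1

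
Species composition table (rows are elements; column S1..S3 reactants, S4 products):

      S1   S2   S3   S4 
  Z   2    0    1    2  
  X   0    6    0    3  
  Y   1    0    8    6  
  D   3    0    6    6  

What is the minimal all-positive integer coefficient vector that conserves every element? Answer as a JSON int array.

Z: 4·2+3·0+4·1 = 12 | 6·2 = 12
X: 4·0+3·6+4·0 = 18 | 6·3 = 18
Y: 4·1+3·0+4·8 = 36 | 6·6 = 36
D: 4·3+3·0+4·6 = 36 | 6·6 = 36
gcd(4,3,4,6) = 1

Coefficients: [4, 3, 4, 6]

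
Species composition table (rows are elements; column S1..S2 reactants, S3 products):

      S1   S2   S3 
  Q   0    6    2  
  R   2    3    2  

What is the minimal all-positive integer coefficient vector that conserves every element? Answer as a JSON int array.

Q: 3·0+2·6 = 12 | 6·2 = 12
R: 3·2+2·3 = 12 | 6·2 = 12
gcd(3,2,6) = 1

Coefficients: [3, 2, 6]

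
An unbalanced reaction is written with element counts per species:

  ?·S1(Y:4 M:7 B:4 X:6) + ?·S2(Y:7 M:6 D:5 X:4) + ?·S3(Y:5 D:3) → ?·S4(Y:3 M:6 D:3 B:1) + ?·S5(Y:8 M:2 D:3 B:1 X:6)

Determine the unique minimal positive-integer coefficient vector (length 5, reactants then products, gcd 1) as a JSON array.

Coefficients: [2, 3, 3, 4, 4]

Y: 2·4+3·7+3·5 = 44 | 4·3+4·8 = 44
M: 2·7+3·6+3·0 = 32 | 4·6+4·2 = 32
D: 2·0+3·5+3·3 = 24 | 4·3+4·3 = 24
B: 2·4+3·0+3·0 = 8 | 4·1+4·1 = 8
X: 2·6+3·4+3·0 = 24 | 4·0+4·6 = 24
gcd(2,3,3,4,4) = 1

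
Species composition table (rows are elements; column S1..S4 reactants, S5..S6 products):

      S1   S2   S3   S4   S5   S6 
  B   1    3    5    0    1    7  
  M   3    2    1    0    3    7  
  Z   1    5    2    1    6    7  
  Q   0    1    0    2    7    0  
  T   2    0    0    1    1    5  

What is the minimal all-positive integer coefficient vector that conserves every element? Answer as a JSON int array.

B: 6·1+4·3+1·5+5·0 = 23 | 2·1+3·7 = 23
M: 6·3+4·2+1·1+5·0 = 27 | 2·3+3·7 = 27
Z: 6·1+4·5+1·2+5·1 = 33 | 2·6+3·7 = 33
Q: 6·0+4·1+1·0+5·2 = 14 | 2·7+3·0 = 14
T: 6·2+4·0+1·0+5·1 = 17 | 2·1+3·5 = 17
gcd(6,4,1,5,2,3) = 1

Coefficients: [6, 4, 1, 5, 2, 3]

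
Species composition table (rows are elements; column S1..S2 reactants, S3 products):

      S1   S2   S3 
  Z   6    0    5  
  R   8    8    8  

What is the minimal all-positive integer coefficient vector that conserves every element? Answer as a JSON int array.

Z: 5·6+1·0 = 30 | 6·5 = 30
R: 5·8+1·8 = 48 | 6·8 = 48
gcd(5,1,6) = 1

Coefficients: [5, 1, 6]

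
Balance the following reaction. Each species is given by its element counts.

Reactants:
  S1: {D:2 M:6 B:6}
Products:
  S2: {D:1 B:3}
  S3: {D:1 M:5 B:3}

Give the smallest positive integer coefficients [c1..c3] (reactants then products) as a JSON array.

D: 5·2 = 10 | 4·1+6·1 = 10
M: 5·6 = 30 | 4·0+6·5 = 30
B: 5·6 = 30 | 4·3+6·3 = 30
gcd(5,4,6) = 1

Coefficients: [5, 4, 6]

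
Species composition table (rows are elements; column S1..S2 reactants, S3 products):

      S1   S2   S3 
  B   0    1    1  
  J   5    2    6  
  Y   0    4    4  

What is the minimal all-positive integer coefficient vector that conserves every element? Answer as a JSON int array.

Coefficients: [4, 5, 5]

B: 4·0+5·1 = 5 | 5·1 = 5
J: 4·5+5·2 = 30 | 5·6 = 30
Y: 4·0+5·4 = 20 | 5·4 = 20
gcd(4,5,5) = 1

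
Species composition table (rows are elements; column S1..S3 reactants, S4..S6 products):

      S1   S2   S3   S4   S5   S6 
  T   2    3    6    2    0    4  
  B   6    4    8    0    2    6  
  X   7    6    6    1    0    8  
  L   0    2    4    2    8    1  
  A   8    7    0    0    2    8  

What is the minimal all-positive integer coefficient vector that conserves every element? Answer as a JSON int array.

T: 1·2+6·3+1·6 = 26 | 1·2+1·0+6·4 = 26
B: 1·6+6·4+1·8 = 38 | 1·0+1·2+6·6 = 38
X: 1·7+6·6+1·6 = 49 | 1·1+1·0+6·8 = 49
L: 1·0+6·2+1·4 = 16 | 1·2+1·8+6·1 = 16
A: 1·8+6·7+1·0 = 50 | 1·0+1·2+6·8 = 50
gcd(1,6,1,1,1,6) = 1

Coefficients: [1, 6, 1, 1, 1, 6]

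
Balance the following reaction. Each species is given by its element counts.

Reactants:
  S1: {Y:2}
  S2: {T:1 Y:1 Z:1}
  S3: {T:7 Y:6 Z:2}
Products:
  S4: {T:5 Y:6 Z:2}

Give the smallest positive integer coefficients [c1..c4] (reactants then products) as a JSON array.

Coefficients: [4, 4, 3, 5]

T: 4·0+4·1+3·7 = 25 | 5·5 = 25
Y: 4·2+4·1+3·6 = 30 | 5·6 = 30
Z: 4·0+4·1+3·2 = 10 | 5·2 = 10
gcd(4,4,3,5) = 1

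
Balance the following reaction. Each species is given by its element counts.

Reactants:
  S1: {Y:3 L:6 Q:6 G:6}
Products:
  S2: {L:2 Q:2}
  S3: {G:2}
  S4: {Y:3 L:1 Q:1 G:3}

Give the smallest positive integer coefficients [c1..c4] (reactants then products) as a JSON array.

Coefficients: [2, 5, 3, 2]

Y: 2·3 = 6 | 5·0+3·0+2·3 = 6
L: 2·6 = 12 | 5·2+3·0+2·1 = 12
Q: 2·6 = 12 | 5·2+3·0+2·1 = 12
G: 2·6 = 12 | 5·0+3·2+2·3 = 12
gcd(2,5,3,2) = 1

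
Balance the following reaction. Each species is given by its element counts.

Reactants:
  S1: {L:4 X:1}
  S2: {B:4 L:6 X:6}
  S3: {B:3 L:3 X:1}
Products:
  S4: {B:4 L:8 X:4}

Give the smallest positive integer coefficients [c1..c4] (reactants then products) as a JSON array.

B: 4·0+2·4+4·3 = 20 | 5·4 = 20
L: 4·4+2·6+4·3 = 40 | 5·8 = 40
X: 4·1+2·6+4·1 = 20 | 5·4 = 20
gcd(4,2,4,5) = 1

Coefficients: [4, 2, 4, 5]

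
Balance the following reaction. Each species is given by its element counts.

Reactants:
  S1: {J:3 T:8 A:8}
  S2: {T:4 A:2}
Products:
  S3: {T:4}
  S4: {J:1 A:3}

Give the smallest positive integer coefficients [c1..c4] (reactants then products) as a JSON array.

J: 2·3+1·0 = 6 | 5·0+6·1 = 6
T: 2·8+1·4 = 20 | 5·4+6·0 = 20
A: 2·8+1·2 = 18 | 5·0+6·3 = 18
gcd(2,1,5,6) = 1

Coefficients: [2, 1, 5, 6]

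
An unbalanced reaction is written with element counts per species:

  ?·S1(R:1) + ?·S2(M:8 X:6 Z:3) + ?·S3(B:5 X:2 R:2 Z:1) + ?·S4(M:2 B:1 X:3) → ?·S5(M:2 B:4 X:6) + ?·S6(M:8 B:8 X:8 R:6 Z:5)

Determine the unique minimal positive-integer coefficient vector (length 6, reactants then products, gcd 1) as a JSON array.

M: 6·0+3·8+6·0+2·2 = 28 | 2·2+3·8 = 28
B: 6·0+3·0+6·5+2·1 = 32 | 2·4+3·8 = 32
X: 6·0+3·6+6·2+2·3 = 36 | 2·6+3·8 = 36
R: 6·1+3·0+6·2+2·0 = 18 | 2·0+3·6 = 18
Z: 6·0+3·3+6·1+2·0 = 15 | 2·0+3·5 = 15
gcd(6,3,6,2,2,3) = 1

Coefficients: [6, 3, 6, 2, 2, 3]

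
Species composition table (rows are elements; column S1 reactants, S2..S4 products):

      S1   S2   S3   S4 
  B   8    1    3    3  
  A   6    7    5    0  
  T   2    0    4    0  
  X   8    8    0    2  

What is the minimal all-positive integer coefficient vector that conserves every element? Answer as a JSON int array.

B: 2·8 = 16 | 1·1+1·3+4·3 = 16
A: 2·6 = 12 | 1·7+1·5+4·0 = 12
T: 2·2 = 4 | 1·0+1·4+4·0 = 4
X: 2·8 = 16 | 1·8+1·0+4·2 = 16
gcd(2,1,1,4) = 1

Coefficients: [2, 1, 1, 4]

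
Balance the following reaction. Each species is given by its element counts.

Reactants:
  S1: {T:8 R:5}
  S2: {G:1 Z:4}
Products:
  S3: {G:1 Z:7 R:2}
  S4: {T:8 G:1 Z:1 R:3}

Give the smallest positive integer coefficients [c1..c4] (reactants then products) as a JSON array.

Coefficients: [1, 2, 1, 1]

T: 1·8+2·0 = 8 | 1·0+1·8 = 8
G: 1·0+2·1 = 2 | 1·1+1·1 = 2
Z: 1·0+2·4 = 8 | 1·7+1·1 = 8
R: 1·5+2·0 = 5 | 1·2+1·3 = 5
gcd(1,2,1,1) = 1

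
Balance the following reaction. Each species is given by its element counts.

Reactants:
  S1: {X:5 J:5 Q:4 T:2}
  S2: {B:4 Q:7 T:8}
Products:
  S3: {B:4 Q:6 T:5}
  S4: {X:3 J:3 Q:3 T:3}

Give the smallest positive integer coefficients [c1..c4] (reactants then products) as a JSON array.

X: 3·5+3·0 = 15 | 3·0+5·3 = 15
B: 3·0+3·4 = 12 | 3·4+5·0 = 12
J: 3·5+3·0 = 15 | 3·0+5·3 = 15
Q: 3·4+3·7 = 33 | 3·6+5·3 = 33
T: 3·2+3·8 = 30 | 3·5+5·3 = 30
gcd(3,3,3,5) = 1

Coefficients: [3, 3, 3, 5]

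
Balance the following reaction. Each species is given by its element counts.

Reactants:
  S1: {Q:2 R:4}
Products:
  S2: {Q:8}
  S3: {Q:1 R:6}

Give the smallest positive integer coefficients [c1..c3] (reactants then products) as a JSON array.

Coefficients: [6, 1, 4]

Q: 6·2 = 12 | 1·8+4·1 = 12
R: 6·4 = 24 | 1·0+4·6 = 24
gcd(6,1,4) = 1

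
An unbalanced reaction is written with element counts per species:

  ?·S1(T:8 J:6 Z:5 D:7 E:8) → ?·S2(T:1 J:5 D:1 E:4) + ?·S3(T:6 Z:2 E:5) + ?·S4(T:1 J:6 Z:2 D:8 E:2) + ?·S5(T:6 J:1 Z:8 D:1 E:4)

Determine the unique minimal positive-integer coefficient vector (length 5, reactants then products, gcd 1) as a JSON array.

T: 6·8 = 48 | 1·1+6·6+5·1+1·6 = 48
J: 6·6 = 36 | 1·5+6·0+5·6+1·1 = 36
Z: 6·5 = 30 | 1·0+6·2+5·2+1·8 = 30
D: 6·7 = 42 | 1·1+6·0+5·8+1·1 = 42
E: 6·8 = 48 | 1·4+6·5+5·2+1·4 = 48
gcd(6,1,6,5,1) = 1

Coefficients: [6, 1, 6, 5, 1]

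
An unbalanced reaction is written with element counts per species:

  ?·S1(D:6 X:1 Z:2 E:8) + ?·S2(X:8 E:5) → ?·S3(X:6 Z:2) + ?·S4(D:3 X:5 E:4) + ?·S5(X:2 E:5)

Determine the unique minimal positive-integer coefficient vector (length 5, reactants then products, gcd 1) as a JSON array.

D: 2·6+5·0 = 12 | 2·0+4·3+5·0 = 12
X: 2·1+5·8 = 42 | 2·6+4·5+5·2 = 42
Z: 2·2+5·0 = 4 | 2·2+4·0+5·0 = 4
E: 2·8+5·5 = 41 | 2·0+4·4+5·5 = 41
gcd(2,5,2,4,5) = 1

Coefficients: [2, 5, 2, 4, 5]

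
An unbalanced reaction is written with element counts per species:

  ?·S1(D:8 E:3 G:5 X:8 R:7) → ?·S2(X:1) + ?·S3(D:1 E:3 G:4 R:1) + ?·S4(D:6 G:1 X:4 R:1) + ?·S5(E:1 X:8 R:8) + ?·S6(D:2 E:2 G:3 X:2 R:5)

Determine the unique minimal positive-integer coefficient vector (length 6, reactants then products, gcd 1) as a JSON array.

D: 5·8 = 40 | 4·0+2·1+5·6+1·0+4·2 = 40
E: 5·3 = 15 | 4·0+2·3+5·0+1·1+4·2 = 15
G: 5·5 = 25 | 4·0+2·4+5·1+1·0+4·3 = 25
X: 5·8 = 40 | 4·1+2·0+5·4+1·8+4·2 = 40
R: 5·7 = 35 | 4·0+2·1+5·1+1·8+4·5 = 35
gcd(5,4,2,5,1,4) = 1

Coefficients: [5, 4, 2, 5, 1, 4]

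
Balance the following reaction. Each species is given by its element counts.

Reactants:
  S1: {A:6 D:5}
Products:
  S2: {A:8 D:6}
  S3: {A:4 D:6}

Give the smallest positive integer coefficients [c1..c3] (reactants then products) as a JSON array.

Coefficients: [6, 4, 1]

A: 6·6 = 36 | 4·8+1·4 = 36
D: 6·5 = 30 | 4·6+1·6 = 30
gcd(6,4,1) = 1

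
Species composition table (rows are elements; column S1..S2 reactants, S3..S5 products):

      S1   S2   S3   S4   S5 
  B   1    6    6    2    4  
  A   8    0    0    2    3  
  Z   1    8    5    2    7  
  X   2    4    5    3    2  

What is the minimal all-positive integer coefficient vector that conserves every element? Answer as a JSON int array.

B: 2·1+5·6 = 32 | 2·6+2·2+4·4 = 32
A: 2·8+5·0 = 16 | 2·0+2·2+4·3 = 16
Z: 2·1+5·8 = 42 | 2·5+2·2+4·7 = 42
X: 2·2+5·4 = 24 | 2·5+2·3+4·2 = 24
gcd(2,5,2,2,4) = 1

Coefficients: [2, 5, 2, 2, 4]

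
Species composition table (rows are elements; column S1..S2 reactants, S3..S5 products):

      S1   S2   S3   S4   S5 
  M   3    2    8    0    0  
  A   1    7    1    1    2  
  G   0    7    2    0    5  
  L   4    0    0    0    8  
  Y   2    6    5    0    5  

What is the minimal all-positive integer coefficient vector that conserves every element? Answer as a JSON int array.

Coefficients: [2, 1, 1, 6, 1]

M: 2·3+1·2 = 8 | 1·8+6·0+1·0 = 8
A: 2·1+1·7 = 9 | 1·1+6·1+1·2 = 9
G: 2·0+1·7 = 7 | 1·2+6·0+1·5 = 7
L: 2·4+1·0 = 8 | 1·0+6·0+1·8 = 8
Y: 2·2+1·6 = 10 | 1·5+6·0+1·5 = 10
gcd(2,1,1,6,1) = 1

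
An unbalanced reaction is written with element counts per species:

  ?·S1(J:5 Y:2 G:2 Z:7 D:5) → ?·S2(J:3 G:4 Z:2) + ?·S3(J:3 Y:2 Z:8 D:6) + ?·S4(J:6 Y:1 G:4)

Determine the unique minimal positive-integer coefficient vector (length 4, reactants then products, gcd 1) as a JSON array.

J: 6·5 = 30 | 1·3+5·3+2·6 = 30
Y: 6·2 = 12 | 1·0+5·2+2·1 = 12
G: 6·2 = 12 | 1·4+5·0+2·4 = 12
Z: 6·7 = 42 | 1·2+5·8+2·0 = 42
D: 6·5 = 30 | 1·0+5·6+2·0 = 30
gcd(6,1,5,2) = 1

Coefficients: [6, 1, 5, 2]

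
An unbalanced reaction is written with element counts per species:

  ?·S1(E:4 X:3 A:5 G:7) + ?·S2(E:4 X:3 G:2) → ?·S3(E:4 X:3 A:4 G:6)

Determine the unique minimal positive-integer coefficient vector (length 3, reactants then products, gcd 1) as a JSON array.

E: 4·4+1·4 = 20 | 5·4 = 20
X: 4·3+1·3 = 15 | 5·3 = 15
A: 4·5+1·0 = 20 | 5·4 = 20
G: 4·7+1·2 = 30 | 5·6 = 30
gcd(4,1,5) = 1

Coefficients: [4, 1, 5]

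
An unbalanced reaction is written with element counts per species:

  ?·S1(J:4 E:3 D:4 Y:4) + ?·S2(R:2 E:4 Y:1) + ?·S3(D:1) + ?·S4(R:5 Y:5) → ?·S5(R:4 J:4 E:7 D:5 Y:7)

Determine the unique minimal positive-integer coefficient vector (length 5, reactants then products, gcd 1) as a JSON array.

Coefficients: [5, 5, 5, 2, 5]

R: 5·0+5·2+5·0+2·5 = 20 | 5·4 = 20
J: 5·4+5·0+5·0+2·0 = 20 | 5·4 = 20
E: 5·3+5·4+5·0+2·0 = 35 | 5·7 = 35
D: 5·4+5·0+5·1+2·0 = 25 | 5·5 = 25
Y: 5·4+5·1+5·0+2·5 = 35 | 5·7 = 35
gcd(5,5,5,2,5) = 1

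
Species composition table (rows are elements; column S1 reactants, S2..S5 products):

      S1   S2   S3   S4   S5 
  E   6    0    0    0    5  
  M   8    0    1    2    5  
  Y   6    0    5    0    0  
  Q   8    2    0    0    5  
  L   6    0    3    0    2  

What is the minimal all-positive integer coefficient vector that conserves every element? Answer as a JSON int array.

E: 5·6 = 30 | 5·0+6·0+2·0+6·5 = 30
M: 5·8 = 40 | 5·0+6·1+2·2+6·5 = 40
Y: 5·6 = 30 | 5·0+6·5+2·0+6·0 = 30
Q: 5·8 = 40 | 5·2+6·0+2·0+6·5 = 40
L: 5·6 = 30 | 5·0+6·3+2·0+6·2 = 30
gcd(5,5,6,2,6) = 1

Coefficients: [5, 5, 6, 2, 6]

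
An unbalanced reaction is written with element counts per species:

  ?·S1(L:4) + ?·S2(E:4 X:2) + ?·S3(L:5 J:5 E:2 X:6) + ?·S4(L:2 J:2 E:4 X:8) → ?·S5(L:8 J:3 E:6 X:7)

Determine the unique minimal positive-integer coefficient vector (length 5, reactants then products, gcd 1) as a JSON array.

L: 5·4+4·0+2·5+1·2 = 32 | 4·8 = 32
J: 5·0+4·0+2·5+1·2 = 12 | 4·3 = 12
E: 5·0+4·4+2·2+1·4 = 24 | 4·6 = 24
X: 5·0+4·2+2·6+1·8 = 28 | 4·7 = 28
gcd(5,4,2,1,4) = 1

Coefficients: [5, 4, 2, 1, 4]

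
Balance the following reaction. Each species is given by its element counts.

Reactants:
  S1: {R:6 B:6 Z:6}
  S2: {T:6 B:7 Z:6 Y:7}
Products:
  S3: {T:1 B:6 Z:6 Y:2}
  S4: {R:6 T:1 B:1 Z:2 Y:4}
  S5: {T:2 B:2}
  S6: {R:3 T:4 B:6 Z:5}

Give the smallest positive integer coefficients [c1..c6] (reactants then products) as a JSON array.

Coefficients: [5, 4, 6, 4, 3, 2]

R: 5·6+4·0 = 30 | 6·0+4·6+3·0+2·3 = 30
T: 5·0+4·6 = 24 | 6·1+4·1+3·2+2·4 = 24
B: 5·6+4·7 = 58 | 6·6+4·1+3·2+2·6 = 58
Z: 5·6+4·6 = 54 | 6·6+4·2+3·0+2·5 = 54
Y: 5·0+4·7 = 28 | 6·2+4·4+3·0+2·0 = 28
gcd(5,4,6,4,3,2) = 1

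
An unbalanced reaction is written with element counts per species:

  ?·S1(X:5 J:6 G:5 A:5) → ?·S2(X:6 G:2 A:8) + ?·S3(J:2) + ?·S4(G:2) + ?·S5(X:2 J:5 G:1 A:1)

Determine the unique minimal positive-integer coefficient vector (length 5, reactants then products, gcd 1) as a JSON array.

X: 2·5 = 10 | 1·6+1·0+3·0+2·2 = 10
J: 2·6 = 12 | 1·0+1·2+3·0+2·5 = 12
G: 2·5 = 10 | 1·2+1·0+3·2+2·1 = 10
A: 2·5 = 10 | 1·8+1·0+3·0+2·1 = 10
gcd(2,1,1,3,2) = 1

Coefficients: [2, 1, 1, 3, 2]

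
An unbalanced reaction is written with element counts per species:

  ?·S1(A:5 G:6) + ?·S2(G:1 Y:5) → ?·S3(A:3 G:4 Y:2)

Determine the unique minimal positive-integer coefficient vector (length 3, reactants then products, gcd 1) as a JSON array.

A: 3·5+2·0 = 15 | 5·3 = 15
G: 3·6+2·1 = 20 | 5·4 = 20
Y: 3·0+2·5 = 10 | 5·2 = 10
gcd(3,2,5) = 1

Coefficients: [3, 2, 5]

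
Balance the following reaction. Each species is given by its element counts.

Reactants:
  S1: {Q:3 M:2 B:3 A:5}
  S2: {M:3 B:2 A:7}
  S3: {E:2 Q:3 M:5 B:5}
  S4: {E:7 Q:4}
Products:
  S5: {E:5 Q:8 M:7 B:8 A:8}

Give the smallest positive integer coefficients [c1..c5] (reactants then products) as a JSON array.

Coefficients: [5, 1, 3, 2, 4]

E: 5·0+1·0+3·2+2·7 = 20 | 4·5 = 20
Q: 5·3+1·0+3·3+2·4 = 32 | 4·8 = 32
M: 5·2+1·3+3·5+2·0 = 28 | 4·7 = 28
B: 5·3+1·2+3·5+2·0 = 32 | 4·8 = 32
A: 5·5+1·7+3·0+2·0 = 32 | 4·8 = 32
gcd(5,1,3,2,4) = 1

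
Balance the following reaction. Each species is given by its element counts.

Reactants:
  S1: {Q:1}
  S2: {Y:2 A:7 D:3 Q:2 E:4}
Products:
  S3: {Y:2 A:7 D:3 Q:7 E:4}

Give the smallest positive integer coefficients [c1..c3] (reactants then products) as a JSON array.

Y: 5·0+1·2 = 2 | 1·2 = 2
A: 5·0+1·7 = 7 | 1·7 = 7
D: 5·0+1·3 = 3 | 1·3 = 3
Q: 5·1+1·2 = 7 | 1·7 = 7
E: 5·0+1·4 = 4 | 1·4 = 4
gcd(5,1,1) = 1

Coefficients: [5, 1, 1]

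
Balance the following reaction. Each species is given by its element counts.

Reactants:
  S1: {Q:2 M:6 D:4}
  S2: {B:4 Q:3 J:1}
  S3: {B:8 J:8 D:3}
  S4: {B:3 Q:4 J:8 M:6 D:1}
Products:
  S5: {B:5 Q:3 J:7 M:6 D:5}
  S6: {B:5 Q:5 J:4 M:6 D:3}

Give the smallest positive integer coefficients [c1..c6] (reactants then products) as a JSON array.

Coefficients: [6, 5, 2, 3, 3, 6]

B: 6·0+5·4+2·8+3·3 = 45 | 3·5+6·5 = 45
Q: 6·2+5·3+2·0+3·4 = 39 | 3·3+6·5 = 39
J: 6·0+5·1+2·8+3·8 = 45 | 3·7+6·4 = 45
M: 6·6+5·0+2·0+3·6 = 54 | 3·6+6·6 = 54
D: 6·4+5·0+2·3+3·1 = 33 | 3·5+6·3 = 33
gcd(6,5,2,3,3,6) = 1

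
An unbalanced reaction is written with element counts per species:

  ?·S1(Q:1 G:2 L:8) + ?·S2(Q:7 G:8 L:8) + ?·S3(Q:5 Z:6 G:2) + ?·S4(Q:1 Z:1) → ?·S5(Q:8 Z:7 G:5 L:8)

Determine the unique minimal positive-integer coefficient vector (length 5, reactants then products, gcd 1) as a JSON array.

Q: 5·1+1·7+6·5+6·1 = 48 | 6·8 = 48
Z: 5·0+1·0+6·6+6·1 = 42 | 6·7 = 42
G: 5·2+1·8+6·2+6·0 = 30 | 6·5 = 30
L: 5·8+1·8+6·0+6·0 = 48 | 6·8 = 48
gcd(5,1,6,6,6) = 1

Coefficients: [5, 1, 6, 6, 6]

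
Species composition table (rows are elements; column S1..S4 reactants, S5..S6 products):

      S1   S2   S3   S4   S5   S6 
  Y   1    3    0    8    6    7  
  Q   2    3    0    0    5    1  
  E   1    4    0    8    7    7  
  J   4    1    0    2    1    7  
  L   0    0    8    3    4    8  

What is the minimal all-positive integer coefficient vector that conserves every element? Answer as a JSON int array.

Coefficients: [5, 3, 4, 4, 3, 4]

Y: 5·1+3·3+4·0+4·8 = 46 | 3·6+4·7 = 46
Q: 5·2+3·3+4·0+4·0 = 19 | 3·5+4·1 = 19
E: 5·1+3·4+4·0+4·8 = 49 | 3·7+4·7 = 49
J: 5·4+3·1+4·0+4·2 = 31 | 3·1+4·7 = 31
L: 5·0+3·0+4·8+4·3 = 44 | 3·4+4·8 = 44
gcd(5,3,4,4,3,4) = 1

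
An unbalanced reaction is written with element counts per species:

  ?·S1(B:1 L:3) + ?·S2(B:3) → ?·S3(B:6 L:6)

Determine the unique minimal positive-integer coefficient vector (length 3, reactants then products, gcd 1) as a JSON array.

Coefficients: [6, 4, 3]

B: 6·1+4·3 = 18 | 3·6 = 18
L: 6·3+4·0 = 18 | 3·6 = 18
gcd(6,4,3) = 1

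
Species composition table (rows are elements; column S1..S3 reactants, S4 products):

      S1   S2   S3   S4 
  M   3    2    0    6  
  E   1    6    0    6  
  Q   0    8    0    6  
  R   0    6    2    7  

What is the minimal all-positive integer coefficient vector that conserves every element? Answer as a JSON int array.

M: 6·3+3·2+5·0 = 24 | 4·6 = 24
E: 6·1+3·6+5·0 = 24 | 4·6 = 24
Q: 6·0+3·8+5·0 = 24 | 4·6 = 24
R: 6·0+3·6+5·2 = 28 | 4·7 = 28
gcd(6,3,5,4) = 1

Coefficients: [6, 3, 5, 4]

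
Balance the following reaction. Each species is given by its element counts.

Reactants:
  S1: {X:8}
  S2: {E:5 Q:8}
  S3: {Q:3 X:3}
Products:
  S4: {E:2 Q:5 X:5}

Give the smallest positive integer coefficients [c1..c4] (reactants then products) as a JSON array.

Coefficients: [2, 2, 3, 5]

E: 2·0+2·5+3·0 = 10 | 5·2 = 10
Q: 2·0+2·8+3·3 = 25 | 5·5 = 25
X: 2·8+2·0+3·3 = 25 | 5·5 = 25
gcd(2,2,3,5) = 1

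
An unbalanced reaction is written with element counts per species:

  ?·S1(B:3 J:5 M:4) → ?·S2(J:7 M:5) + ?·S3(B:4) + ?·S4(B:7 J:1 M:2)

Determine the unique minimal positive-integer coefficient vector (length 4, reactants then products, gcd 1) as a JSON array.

Coefficients: [6, 4, 1, 2]

B: 6·3 = 18 | 4·0+1·4+2·7 = 18
J: 6·5 = 30 | 4·7+1·0+2·1 = 30
M: 6·4 = 24 | 4·5+1·0+2·2 = 24
gcd(6,4,1,2) = 1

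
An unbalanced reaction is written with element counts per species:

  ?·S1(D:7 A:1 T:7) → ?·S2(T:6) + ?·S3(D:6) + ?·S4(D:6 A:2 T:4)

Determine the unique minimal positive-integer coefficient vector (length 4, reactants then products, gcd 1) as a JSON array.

Coefficients: [6, 5, 4, 3]

D: 6·7 = 42 | 5·0+4·6+3·6 = 42
A: 6·1 = 6 | 5·0+4·0+3·2 = 6
T: 6·7 = 42 | 5·6+4·0+3·4 = 42
gcd(6,5,4,3) = 1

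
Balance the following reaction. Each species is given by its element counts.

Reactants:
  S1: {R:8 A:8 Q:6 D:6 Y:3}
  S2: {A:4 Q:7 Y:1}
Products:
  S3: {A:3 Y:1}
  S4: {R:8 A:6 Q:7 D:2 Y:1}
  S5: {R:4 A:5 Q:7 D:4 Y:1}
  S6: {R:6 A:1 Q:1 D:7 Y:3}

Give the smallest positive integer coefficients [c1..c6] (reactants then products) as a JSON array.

Coefficients: [5, 1, 5, 2, 3, 2]

R: 5·8+1·0 = 40 | 5·0+2·8+3·4+2·6 = 40
A: 5·8+1·4 = 44 | 5·3+2·6+3·5+2·1 = 44
Q: 5·6+1·7 = 37 | 5·0+2·7+3·7+2·1 = 37
D: 5·6+1·0 = 30 | 5·0+2·2+3·4+2·7 = 30
Y: 5·3+1·1 = 16 | 5·1+2·1+3·1+2·3 = 16
gcd(5,1,5,2,3,2) = 1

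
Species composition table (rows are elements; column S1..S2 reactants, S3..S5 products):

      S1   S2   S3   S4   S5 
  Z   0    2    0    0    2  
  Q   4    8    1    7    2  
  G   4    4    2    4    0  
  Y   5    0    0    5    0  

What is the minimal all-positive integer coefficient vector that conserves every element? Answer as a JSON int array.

Coefficients: [4, 3, 6, 4, 3]

Z: 4·0+3·2 = 6 | 6·0+4·0+3·2 = 6
Q: 4·4+3·8 = 40 | 6·1+4·7+3·2 = 40
G: 4·4+3·4 = 28 | 6·2+4·4+3·0 = 28
Y: 4·5+3·0 = 20 | 6·0+4·5+3·0 = 20
gcd(4,3,6,4,3) = 1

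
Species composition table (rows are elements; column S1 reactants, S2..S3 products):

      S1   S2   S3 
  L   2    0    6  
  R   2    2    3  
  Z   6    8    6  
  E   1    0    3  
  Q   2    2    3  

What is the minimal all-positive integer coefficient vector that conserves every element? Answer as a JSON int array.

Coefficients: [6, 3, 2]

L: 6·2 = 12 | 3·0+2·6 = 12
R: 6·2 = 12 | 3·2+2·3 = 12
Z: 6·6 = 36 | 3·8+2·6 = 36
E: 6·1 = 6 | 3·0+2·3 = 6
Q: 6·2 = 12 | 3·2+2·3 = 12
gcd(6,3,2) = 1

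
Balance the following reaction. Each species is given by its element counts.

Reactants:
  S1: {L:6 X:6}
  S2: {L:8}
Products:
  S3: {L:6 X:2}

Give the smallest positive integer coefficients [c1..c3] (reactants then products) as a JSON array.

L: 2·6+3·8 = 36 | 6·6 = 36
X: 2·6+3·0 = 12 | 6·2 = 12
gcd(2,3,6) = 1

Coefficients: [2, 3, 6]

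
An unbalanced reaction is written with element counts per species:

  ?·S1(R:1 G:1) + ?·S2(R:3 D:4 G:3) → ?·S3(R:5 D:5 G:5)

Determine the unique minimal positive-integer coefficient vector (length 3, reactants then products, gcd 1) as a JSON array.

R: 5·1+5·3 = 20 | 4·5 = 20
D: 5·0+5·4 = 20 | 4·5 = 20
G: 5·1+5·3 = 20 | 4·5 = 20
gcd(5,5,4) = 1

Coefficients: [5, 5, 4]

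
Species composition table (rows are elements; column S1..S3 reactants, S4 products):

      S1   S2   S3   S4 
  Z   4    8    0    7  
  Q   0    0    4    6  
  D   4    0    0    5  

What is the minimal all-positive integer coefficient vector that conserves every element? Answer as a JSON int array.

Coefficients: [5, 1, 6, 4]

Z: 5·4+1·8+6·0 = 28 | 4·7 = 28
Q: 5·0+1·0+6·4 = 24 | 4·6 = 24
D: 5·4+1·0+6·0 = 20 | 4·5 = 20
gcd(5,1,6,4) = 1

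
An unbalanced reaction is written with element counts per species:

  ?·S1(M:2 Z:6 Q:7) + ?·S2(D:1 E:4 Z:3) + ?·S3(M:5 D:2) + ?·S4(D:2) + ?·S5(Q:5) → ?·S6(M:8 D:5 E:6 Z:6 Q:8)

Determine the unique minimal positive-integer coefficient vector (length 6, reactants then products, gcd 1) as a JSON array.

Coefficients: [1, 6, 6, 1, 5, 4]

M: 1·2+6·0+6·5+1·0+5·0 = 32 | 4·8 = 32
D: 1·0+6·1+6·2+1·2+5·0 = 20 | 4·5 = 20
E: 1·0+6·4+6·0+1·0+5·0 = 24 | 4·6 = 24
Z: 1·6+6·3+6·0+1·0+5·0 = 24 | 4·6 = 24
Q: 1·7+6·0+6·0+1·0+5·5 = 32 | 4·8 = 32
gcd(1,6,6,1,5,4) = 1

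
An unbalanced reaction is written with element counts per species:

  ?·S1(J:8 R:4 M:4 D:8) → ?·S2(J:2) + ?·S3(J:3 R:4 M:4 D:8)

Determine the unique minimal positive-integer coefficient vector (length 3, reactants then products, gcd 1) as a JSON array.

Coefficients: [2, 5, 2]

J: 2·8 = 16 | 5·2+2·3 = 16
R: 2·4 = 8 | 5·0+2·4 = 8
M: 2·4 = 8 | 5·0+2·4 = 8
D: 2·8 = 16 | 5·0+2·8 = 16
gcd(2,5,2) = 1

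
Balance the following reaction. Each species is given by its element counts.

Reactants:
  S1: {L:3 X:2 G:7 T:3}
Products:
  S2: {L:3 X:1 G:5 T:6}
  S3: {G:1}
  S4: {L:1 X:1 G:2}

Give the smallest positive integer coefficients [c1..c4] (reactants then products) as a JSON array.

Coefficients: [2, 1, 3, 3]

L: 2·3 = 6 | 1·3+3·0+3·1 = 6
X: 2·2 = 4 | 1·1+3·0+3·1 = 4
G: 2·7 = 14 | 1·5+3·1+3·2 = 14
T: 2·3 = 6 | 1·6+3·0+3·0 = 6
gcd(2,1,3,3) = 1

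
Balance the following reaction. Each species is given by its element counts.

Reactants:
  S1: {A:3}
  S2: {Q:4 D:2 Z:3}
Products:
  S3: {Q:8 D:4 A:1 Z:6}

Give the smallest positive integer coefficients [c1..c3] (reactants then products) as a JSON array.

Coefficients: [1, 6, 3]

Q: 1·0+6·4 = 24 | 3·8 = 24
D: 1·0+6·2 = 12 | 3·4 = 12
A: 1·3+6·0 = 3 | 3·1 = 3
Z: 1·0+6·3 = 18 | 3·6 = 18
gcd(1,6,3) = 1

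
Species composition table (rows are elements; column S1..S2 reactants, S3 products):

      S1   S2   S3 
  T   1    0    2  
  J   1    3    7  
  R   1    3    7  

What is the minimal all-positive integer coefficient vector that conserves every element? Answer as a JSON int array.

T: 6·1+5·0 = 6 | 3·2 = 6
J: 6·1+5·3 = 21 | 3·7 = 21
R: 6·1+5·3 = 21 | 3·7 = 21
gcd(6,5,3) = 1

Coefficients: [6, 5, 3]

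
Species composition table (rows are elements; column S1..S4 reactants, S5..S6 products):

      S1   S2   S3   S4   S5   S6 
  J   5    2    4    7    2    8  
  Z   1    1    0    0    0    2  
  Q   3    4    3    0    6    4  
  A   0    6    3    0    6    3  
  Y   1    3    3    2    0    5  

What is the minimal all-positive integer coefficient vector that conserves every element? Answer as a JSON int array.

J: 5·5+5·2+1·4+1·7 = 46 | 3·2+5·8 = 46
Z: 5·1+5·1+1·0+1·0 = 10 | 3·0+5·2 = 10
Q: 5·3+5·4+1·3+1·0 = 38 | 3·6+5·4 = 38
A: 5·0+5·6+1·3+1·0 = 33 | 3·6+5·3 = 33
Y: 5·1+5·3+1·3+1·2 = 25 | 3·0+5·5 = 25
gcd(5,5,1,1,3,5) = 1

Coefficients: [5, 5, 1, 1, 3, 5]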